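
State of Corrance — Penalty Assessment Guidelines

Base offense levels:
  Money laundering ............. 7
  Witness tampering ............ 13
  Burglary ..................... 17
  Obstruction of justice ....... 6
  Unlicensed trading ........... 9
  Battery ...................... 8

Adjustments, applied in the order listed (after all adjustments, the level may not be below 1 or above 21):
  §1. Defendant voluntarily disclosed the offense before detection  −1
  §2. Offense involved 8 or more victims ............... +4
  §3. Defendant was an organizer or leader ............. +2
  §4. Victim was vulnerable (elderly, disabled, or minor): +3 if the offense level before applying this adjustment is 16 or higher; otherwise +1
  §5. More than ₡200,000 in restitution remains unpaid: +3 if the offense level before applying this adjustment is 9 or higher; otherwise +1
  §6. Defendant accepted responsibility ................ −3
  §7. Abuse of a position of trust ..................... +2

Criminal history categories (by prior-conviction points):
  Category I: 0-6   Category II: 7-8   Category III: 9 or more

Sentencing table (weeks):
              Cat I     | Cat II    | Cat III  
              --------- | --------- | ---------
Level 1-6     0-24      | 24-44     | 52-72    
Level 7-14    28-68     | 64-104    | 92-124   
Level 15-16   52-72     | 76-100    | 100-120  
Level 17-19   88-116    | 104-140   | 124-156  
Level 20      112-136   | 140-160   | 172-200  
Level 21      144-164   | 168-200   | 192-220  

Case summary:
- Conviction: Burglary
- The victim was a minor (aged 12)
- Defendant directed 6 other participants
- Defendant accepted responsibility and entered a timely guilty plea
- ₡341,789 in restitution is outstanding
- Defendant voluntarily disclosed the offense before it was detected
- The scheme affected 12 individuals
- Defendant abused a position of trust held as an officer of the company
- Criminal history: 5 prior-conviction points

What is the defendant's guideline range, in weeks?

144-164 weeks

Base offense level for burglary: 17.
§1 applies: 17 − 1 = 16.
§2 applies: 16 + 4 = 20.
§3 applies: 20 + 2 = 22.
§4 applies (level before this adjustment is 22 ≥ 16, so +3): 22 + 3 = 25.
§5 applies (level before this adjustment is 25 ≥ 9, so +3): 25 + 3 = 28.
§6 applies: 28 − 3 = 25.
§7 applies: 25 + 2 = 27.
Level 27 exceeds the maximum of 21; capped at 21.
Final offense level: 21.
Criminal history: 5 prior points → Category I (0-6).
Level 21 falls in the 21 band.
Grid: Level 21 × Category I = 144-164 weeks.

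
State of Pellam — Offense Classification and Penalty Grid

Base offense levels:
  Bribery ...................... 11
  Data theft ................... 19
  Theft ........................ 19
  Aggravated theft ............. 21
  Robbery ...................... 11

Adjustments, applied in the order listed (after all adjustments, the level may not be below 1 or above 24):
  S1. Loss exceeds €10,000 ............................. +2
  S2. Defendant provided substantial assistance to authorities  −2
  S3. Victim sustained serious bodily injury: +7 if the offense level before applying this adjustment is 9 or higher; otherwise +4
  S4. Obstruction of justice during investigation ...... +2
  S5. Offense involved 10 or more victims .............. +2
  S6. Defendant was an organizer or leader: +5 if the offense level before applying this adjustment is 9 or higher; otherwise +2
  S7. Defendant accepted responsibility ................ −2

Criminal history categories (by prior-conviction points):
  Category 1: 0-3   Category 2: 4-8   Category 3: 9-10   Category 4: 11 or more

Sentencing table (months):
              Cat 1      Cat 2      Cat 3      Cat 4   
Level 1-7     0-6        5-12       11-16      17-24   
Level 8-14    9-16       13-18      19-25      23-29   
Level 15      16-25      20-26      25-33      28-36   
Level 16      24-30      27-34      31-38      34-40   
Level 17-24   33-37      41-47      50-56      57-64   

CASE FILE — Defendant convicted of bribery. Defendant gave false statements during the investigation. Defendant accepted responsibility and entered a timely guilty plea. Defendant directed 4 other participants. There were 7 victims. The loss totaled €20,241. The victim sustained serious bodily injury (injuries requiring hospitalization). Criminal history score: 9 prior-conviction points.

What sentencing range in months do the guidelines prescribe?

50-56 months

Base offense level for bribery: 11.
S1 applies: 11 + 2 = 13.
S2 does not apply.
S3 applies (level before this adjustment is 13 ≥ 9, so +7): 13 + 7 = 20.
S4 applies: 20 + 2 = 22.
S5 does not apply.
S6 applies (level before this adjustment is 22 ≥ 9, so +5): 22 + 5 = 27.
S7 applies: 27 − 2 = 25.
Level 25 exceeds the maximum of 24; capped at 24.
Final offense level: 24.
Criminal history: 9 prior points → Category 3 (9-10).
Level 24 falls in the 17-24 band.
Grid: Level 17-24 × Category 3 = 50-56 months.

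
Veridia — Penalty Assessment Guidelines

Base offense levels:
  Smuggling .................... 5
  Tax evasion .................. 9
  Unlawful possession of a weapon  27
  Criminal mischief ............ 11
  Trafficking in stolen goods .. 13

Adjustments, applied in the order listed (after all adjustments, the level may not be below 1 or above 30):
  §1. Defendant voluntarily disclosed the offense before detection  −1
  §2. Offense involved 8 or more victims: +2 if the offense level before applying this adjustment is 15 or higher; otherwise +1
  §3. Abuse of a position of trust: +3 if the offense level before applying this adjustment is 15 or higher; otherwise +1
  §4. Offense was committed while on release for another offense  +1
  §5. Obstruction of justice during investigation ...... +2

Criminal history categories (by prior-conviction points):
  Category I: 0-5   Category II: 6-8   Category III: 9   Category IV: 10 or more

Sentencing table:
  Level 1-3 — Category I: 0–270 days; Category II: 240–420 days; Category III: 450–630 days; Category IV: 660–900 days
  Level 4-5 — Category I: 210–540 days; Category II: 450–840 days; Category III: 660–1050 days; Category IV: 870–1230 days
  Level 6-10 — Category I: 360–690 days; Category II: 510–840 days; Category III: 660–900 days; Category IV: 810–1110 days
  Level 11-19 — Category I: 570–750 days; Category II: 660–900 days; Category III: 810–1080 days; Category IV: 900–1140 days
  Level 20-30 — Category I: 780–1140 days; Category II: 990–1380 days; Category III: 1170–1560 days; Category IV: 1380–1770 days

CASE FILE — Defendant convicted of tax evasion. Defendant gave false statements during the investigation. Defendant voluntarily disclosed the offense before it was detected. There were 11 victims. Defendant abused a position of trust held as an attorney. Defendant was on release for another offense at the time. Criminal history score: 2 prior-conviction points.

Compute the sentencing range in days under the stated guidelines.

Base offense level for tax evasion: 9.
§1 applies: 9 − 1 = 8.
§2 applies (level before this adjustment is 8 < 15, so +1): 8 + 1 = 9.
§3 applies (level before this adjustment is 9 < 15, so +1): 9 + 1 = 10.
§4 applies: 10 + 1 = 11.
§5 applies: 11 + 2 = 13.
Final offense level: 13.
Criminal history: 2 prior points → Category I (0-5).
Level 13 falls in the 11-19 band.
Grid: Level 11-19 × Category I = 570-750 days.

570-750 days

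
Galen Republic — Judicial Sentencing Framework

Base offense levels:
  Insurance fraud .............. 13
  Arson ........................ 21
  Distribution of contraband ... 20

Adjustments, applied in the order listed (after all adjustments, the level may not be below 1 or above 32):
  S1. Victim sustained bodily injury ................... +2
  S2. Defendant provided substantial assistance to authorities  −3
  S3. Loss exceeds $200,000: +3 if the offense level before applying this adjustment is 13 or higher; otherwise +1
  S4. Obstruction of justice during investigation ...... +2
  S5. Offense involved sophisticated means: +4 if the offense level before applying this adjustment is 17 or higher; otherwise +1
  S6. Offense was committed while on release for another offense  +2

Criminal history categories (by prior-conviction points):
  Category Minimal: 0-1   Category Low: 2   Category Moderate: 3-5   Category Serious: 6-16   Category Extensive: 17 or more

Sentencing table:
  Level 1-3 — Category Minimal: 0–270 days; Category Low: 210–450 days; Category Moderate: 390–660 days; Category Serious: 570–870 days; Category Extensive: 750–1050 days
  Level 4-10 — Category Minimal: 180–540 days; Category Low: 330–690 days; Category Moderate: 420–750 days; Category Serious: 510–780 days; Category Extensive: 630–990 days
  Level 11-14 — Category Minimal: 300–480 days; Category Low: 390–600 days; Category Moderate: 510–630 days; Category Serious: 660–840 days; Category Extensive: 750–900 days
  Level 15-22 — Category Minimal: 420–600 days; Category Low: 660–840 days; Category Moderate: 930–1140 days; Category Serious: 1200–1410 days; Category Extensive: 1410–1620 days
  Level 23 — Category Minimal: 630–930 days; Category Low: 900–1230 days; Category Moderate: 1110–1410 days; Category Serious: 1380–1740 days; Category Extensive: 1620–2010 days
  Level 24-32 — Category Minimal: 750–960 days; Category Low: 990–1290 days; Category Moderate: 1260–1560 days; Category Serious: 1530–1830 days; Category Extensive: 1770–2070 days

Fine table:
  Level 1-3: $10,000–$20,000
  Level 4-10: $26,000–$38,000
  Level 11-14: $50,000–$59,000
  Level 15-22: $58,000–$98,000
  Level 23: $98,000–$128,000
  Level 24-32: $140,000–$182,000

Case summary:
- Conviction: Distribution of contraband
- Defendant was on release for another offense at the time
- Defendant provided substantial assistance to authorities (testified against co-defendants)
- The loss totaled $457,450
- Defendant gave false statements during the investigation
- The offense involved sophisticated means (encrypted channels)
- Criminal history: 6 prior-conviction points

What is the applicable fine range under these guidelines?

Base offense level for distribution of contraband: 20.
S2 applies: 20 − 3 = 17.
S3 applies (level before this adjustment is 17 ≥ 13, so +3): 17 + 3 = 20.
S4 applies: 20 + 2 = 22.
S5 applies (level before this adjustment is 22 ≥ 17, so +4): 22 + 4 = 26.
S6 applies: 26 + 2 = 28.
Final offense level: 28.
Level 28 falls in the 24-32 band.
Fine table: Level 24-32 → $140,000–$182,000.

$140,000–$182,000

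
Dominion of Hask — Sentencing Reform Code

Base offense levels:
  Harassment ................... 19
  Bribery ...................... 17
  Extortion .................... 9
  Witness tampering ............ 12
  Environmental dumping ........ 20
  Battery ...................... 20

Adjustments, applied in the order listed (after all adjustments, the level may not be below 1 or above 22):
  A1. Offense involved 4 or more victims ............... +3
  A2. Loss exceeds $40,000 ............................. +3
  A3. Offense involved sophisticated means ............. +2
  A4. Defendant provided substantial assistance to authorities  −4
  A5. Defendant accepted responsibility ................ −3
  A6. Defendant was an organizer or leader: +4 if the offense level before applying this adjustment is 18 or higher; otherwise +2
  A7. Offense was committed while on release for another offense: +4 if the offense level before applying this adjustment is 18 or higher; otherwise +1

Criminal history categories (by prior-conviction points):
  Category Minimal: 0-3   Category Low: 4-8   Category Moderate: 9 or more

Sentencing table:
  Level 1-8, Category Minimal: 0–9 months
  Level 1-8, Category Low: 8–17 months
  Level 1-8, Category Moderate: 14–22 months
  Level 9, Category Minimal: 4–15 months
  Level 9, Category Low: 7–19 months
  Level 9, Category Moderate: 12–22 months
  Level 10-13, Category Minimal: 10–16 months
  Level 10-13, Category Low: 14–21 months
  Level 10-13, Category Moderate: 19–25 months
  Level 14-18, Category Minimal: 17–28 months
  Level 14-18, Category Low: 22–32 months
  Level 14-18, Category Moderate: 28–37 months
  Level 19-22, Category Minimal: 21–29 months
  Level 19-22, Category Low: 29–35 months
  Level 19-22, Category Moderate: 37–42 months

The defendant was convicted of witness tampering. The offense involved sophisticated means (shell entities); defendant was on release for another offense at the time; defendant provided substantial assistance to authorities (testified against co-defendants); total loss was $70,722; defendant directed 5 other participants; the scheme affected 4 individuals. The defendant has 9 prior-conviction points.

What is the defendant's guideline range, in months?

Base offense level for witness tampering: 12.
A1 applies: 12 + 3 = 15.
A2 applies: 15 + 3 = 18.
A3 applies: 18 + 2 = 20.
A4 applies: 20 − 4 = 16.
A6 applies (level before this adjustment is 16 < 18, so +2): 16 + 2 = 18.
A7 applies (level before this adjustment is 18 ≥ 18, so +4): 18 + 4 = 22.
Final offense level: 22.
Criminal history: 9 prior points → Category Moderate (9+).
Level 22 falls in the 19-22 band.
Grid: Level 19-22 × Category Moderate = 37-42 months.

37-42 months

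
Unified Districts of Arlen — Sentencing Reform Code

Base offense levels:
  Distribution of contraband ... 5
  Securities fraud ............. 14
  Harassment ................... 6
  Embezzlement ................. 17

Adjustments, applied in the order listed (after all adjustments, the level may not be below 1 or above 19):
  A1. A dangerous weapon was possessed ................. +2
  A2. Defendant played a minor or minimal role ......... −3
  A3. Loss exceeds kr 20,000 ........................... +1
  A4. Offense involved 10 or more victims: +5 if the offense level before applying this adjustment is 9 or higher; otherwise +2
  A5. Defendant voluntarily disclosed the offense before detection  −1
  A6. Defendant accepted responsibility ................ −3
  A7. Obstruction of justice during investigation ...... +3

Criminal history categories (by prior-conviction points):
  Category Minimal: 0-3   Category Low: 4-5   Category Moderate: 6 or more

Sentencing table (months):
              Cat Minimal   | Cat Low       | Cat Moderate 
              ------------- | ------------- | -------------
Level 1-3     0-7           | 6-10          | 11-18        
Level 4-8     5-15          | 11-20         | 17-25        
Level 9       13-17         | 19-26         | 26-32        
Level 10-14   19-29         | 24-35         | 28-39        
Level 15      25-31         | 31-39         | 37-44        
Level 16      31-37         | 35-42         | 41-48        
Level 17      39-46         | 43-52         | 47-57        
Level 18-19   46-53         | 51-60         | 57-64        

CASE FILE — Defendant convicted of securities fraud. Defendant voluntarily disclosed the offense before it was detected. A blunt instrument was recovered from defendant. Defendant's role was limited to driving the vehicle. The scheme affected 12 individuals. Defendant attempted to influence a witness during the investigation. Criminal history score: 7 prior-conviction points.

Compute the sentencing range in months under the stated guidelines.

Base offense level for securities fraud: 14.
A1 applies: 14 + 2 = 16.
A2 applies: 16 − 3 = 13.
A3 does not apply.
A4 applies (level before this adjustment is 13 ≥ 9, so +5): 13 + 5 = 18.
A5 applies: 18 − 1 = 17.
A6 does not apply.
A7 applies: 17 + 3 = 20.
Level 20 exceeds the maximum of 19; capped at 19.
Final offense level: 19.
Criminal history: 7 prior points → Category Moderate (6+).
Level 19 falls in the 18-19 band.
Grid: Level 18-19 × Category Moderate = 57-64 months.

57-64 months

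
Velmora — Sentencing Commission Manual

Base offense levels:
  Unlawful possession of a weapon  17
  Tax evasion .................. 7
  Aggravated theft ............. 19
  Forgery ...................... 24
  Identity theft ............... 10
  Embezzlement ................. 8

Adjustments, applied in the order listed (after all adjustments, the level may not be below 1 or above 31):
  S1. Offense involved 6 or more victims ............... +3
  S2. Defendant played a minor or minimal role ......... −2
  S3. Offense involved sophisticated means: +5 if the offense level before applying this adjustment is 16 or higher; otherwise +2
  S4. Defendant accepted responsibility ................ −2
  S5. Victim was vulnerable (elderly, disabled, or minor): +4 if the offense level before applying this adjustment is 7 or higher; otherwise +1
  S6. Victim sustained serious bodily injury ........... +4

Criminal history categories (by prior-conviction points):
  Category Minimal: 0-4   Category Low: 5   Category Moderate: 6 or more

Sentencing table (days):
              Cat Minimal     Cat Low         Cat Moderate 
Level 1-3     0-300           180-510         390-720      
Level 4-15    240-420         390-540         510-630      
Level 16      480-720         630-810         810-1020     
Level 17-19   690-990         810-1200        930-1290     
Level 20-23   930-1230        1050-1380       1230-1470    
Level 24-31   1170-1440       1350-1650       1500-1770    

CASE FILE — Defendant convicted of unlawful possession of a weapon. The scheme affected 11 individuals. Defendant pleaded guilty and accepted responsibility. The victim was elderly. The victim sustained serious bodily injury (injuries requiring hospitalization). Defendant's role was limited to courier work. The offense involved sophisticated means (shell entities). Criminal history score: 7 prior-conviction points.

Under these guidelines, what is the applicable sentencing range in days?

Base offense level for unlawful possession of a weapon: 17.
S1 applies: 17 + 3 = 20.
S2 applies: 20 − 2 = 18.
S3 applies (level before this adjustment is 18 ≥ 16, so +5): 18 + 5 = 23.
S4 applies: 23 − 2 = 21.
S5 applies (level before this adjustment is 21 ≥ 7, so +4): 21 + 4 = 25.
S6 applies: 25 + 4 = 29.
Final offense level: 29.
Criminal history: 7 prior points → Category Moderate (6+).
Level 29 falls in the 24-31 band.
Grid: Level 24-31 × Category Moderate = 1500-1770 days.

1500-1770 days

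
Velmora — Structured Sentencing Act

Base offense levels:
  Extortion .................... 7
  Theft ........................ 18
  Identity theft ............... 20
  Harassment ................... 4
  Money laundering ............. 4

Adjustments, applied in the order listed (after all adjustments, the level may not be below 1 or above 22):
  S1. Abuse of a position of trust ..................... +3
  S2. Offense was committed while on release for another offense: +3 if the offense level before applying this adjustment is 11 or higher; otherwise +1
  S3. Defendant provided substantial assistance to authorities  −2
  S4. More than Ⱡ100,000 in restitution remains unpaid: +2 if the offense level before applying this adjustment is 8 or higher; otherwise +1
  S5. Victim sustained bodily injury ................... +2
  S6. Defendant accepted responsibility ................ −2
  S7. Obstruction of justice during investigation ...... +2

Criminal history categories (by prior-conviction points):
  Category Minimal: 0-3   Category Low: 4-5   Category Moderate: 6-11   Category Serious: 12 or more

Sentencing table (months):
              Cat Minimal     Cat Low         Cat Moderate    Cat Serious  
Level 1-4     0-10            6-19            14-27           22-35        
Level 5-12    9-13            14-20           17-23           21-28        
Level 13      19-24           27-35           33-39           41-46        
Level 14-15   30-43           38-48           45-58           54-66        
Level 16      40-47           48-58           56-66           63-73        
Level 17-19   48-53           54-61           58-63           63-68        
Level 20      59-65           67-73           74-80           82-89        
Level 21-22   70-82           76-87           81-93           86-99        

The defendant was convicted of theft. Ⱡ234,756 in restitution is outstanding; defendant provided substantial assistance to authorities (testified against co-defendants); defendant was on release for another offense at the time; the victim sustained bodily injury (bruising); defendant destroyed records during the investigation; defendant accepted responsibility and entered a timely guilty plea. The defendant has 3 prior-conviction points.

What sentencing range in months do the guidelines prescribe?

Base offense level for theft: 18.
S1 does not apply.
S2 applies (level before this adjustment is 18 ≥ 11, so +3): 18 + 3 = 21.
S3 applies: 21 − 2 = 19.
S4 applies (level before this adjustment is 19 ≥ 8, so +2): 19 + 2 = 21.
S5 applies: 21 + 2 = 23.
S6 applies: 23 − 2 = 21.
S7 applies: 21 + 2 = 23.
Level 23 exceeds the maximum of 22; capped at 22.
Final offense level: 22.
Criminal history: 3 prior points → Category Minimal (0-3).
Level 22 falls in the 21-22 band.
Grid: Level 21-22 × Category Minimal = 70-82 months.

70-82 months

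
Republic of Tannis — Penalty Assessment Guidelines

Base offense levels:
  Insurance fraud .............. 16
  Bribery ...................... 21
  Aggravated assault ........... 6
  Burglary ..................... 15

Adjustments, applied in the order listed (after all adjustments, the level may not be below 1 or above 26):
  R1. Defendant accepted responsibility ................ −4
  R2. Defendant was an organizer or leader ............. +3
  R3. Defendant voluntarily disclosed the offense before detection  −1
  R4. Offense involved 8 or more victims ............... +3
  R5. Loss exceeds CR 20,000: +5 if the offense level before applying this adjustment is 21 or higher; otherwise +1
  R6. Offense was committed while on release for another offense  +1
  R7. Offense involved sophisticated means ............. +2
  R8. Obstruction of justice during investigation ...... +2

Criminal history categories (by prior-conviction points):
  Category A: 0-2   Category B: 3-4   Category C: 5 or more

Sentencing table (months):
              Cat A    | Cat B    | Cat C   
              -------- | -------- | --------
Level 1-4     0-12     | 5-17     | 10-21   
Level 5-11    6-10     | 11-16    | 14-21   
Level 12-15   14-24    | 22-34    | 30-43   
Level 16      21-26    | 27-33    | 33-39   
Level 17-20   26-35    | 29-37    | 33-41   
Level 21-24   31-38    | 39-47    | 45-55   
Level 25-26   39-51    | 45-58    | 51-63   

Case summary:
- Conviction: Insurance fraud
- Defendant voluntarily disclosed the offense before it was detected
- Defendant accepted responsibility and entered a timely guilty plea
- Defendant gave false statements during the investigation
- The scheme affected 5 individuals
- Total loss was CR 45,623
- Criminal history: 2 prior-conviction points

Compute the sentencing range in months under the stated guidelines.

14-24 months

Base offense level for insurance fraud: 16.
R1 applies: 16 − 4 = 12.
R2 does not apply.
R3 applies: 12 − 1 = 11.
R4 does not apply.
R5 applies (level before this adjustment is 11 < 21, so +1): 11 + 1 = 12.
R7 does not apply.
R8 applies: 12 + 2 = 14.
Final offense level: 14.
Criminal history: 2 prior points → Category A (0-2).
Level 14 falls in the 12-15 band.
Grid: Level 12-15 × Category A = 14-24 months.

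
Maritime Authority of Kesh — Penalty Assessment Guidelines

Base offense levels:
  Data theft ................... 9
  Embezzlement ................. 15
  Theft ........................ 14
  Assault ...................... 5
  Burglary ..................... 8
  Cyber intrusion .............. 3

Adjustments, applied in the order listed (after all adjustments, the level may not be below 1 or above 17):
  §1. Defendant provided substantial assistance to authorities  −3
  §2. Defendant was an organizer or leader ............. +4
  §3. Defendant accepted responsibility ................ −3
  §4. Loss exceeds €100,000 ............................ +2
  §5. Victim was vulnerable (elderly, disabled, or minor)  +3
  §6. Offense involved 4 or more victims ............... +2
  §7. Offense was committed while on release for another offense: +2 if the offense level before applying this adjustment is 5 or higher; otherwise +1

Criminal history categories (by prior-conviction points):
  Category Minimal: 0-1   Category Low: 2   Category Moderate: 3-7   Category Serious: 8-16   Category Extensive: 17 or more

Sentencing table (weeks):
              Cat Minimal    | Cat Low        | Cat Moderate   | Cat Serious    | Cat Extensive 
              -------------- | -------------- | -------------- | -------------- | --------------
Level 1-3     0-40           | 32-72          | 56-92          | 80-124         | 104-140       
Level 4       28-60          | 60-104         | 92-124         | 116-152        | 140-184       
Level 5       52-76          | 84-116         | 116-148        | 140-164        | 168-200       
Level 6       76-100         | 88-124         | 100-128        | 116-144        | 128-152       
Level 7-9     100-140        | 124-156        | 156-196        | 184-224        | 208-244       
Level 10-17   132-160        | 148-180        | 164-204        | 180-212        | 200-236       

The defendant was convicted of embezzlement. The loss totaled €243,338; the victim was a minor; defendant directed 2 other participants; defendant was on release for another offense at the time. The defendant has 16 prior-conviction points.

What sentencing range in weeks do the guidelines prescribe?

180-212 weeks

Base offense level for embezzlement: 15.
§2 applies: 15 + 4 = 19.
§3 does not apply.
§4 applies: 19 + 2 = 21.
§5 applies: 21 + 3 = 24.
§6 does not apply.
§7 applies (level before this adjustment is 24 ≥ 5, so +2): 24 + 2 = 26.
Level 26 exceeds the maximum of 17; capped at 17.
Final offense level: 17.
Criminal history: 16 prior points → Category Serious (8-16).
Level 17 falls in the 10-17 band.
Grid: Level 10-17 × Category Serious = 180-212 weeks.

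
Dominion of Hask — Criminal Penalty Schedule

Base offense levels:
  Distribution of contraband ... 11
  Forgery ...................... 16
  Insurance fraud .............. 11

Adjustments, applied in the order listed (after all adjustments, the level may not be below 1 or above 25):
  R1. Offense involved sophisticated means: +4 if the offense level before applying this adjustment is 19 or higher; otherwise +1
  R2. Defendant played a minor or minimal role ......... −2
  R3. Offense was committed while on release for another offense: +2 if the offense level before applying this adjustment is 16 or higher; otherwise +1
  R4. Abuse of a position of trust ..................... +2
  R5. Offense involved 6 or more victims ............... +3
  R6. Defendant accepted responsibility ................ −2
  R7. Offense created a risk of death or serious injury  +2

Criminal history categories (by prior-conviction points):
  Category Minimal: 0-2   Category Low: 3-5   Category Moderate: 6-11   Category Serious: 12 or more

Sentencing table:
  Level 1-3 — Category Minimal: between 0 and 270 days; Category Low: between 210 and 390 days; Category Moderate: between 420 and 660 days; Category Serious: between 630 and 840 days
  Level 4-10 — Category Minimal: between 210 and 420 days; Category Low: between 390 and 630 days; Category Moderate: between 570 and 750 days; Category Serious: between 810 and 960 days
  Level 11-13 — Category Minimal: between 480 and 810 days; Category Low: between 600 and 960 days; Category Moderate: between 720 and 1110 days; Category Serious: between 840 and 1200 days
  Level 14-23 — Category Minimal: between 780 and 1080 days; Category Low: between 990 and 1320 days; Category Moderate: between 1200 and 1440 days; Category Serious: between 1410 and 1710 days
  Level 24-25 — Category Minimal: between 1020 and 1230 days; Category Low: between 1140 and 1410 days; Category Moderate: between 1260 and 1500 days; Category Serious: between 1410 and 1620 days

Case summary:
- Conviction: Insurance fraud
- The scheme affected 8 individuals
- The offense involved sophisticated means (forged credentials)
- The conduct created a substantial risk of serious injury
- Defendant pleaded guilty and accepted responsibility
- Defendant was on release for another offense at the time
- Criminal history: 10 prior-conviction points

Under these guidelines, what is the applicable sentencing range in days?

Base offense level for insurance fraud: 11.
R1 applies (level before this adjustment is 11 < 19, so +1): 11 + 1 = 12.
R3 applies (level before this adjustment is 12 < 16, so +1): 12 + 1 = 13.
R5 applies: 13 + 3 = 16.
R6 applies: 16 − 2 = 14.
R7 applies: 14 + 2 = 16.
Final offense level: 16.
Criminal history: 10 prior points → Category Moderate (6-11).
Level 16 falls in the 14-23 band.
Grid: Level 14-23 × Category Moderate = 1200-1440 days.

1200-1440 days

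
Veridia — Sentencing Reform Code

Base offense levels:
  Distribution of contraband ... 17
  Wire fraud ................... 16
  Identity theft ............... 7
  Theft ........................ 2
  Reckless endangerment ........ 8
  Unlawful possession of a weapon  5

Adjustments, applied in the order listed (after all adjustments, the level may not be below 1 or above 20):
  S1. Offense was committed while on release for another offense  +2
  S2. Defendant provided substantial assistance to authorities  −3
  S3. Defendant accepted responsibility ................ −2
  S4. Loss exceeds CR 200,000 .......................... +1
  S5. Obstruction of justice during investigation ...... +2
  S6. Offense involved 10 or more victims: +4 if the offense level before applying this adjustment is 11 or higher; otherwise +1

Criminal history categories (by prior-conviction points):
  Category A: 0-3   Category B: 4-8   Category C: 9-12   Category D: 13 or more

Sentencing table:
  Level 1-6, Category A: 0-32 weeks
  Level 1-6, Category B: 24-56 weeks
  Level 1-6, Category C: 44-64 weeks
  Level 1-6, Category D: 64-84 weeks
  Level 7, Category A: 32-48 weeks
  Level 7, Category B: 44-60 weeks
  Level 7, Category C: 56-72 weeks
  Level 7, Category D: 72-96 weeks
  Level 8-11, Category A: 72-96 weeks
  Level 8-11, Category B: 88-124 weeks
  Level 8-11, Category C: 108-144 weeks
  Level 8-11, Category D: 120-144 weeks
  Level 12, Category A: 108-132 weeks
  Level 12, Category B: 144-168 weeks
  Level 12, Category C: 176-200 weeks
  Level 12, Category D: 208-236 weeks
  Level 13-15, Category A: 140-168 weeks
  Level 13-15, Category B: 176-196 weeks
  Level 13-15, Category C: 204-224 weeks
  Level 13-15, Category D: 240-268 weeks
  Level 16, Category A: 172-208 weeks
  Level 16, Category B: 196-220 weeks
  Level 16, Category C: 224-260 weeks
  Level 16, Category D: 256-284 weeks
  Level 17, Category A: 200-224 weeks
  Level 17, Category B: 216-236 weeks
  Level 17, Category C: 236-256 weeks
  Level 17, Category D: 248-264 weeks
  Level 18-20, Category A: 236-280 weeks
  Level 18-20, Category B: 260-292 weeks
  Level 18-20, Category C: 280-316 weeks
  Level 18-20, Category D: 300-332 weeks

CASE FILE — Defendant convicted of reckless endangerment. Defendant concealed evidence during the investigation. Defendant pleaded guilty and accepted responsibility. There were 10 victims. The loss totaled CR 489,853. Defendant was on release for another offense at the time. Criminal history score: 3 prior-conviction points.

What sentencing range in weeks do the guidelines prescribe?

Base offense level for reckless endangerment: 8.
S1 applies: 8 + 2 = 10.
S2 does not apply.
S3 applies: 10 − 2 = 8.
S4 applies: 8 + 1 = 9.
S5 applies: 9 + 2 = 11.
S6 applies (level before this adjustment is 11 ≥ 11, so +4): 11 + 4 = 15.
Final offense level: 15.
Criminal history: 3 prior points → Category A (0-3).
Level 15 falls in the 13-15 band.
Grid: Level 13-15 × Category A = 140-168 weeks.

140-168 weeks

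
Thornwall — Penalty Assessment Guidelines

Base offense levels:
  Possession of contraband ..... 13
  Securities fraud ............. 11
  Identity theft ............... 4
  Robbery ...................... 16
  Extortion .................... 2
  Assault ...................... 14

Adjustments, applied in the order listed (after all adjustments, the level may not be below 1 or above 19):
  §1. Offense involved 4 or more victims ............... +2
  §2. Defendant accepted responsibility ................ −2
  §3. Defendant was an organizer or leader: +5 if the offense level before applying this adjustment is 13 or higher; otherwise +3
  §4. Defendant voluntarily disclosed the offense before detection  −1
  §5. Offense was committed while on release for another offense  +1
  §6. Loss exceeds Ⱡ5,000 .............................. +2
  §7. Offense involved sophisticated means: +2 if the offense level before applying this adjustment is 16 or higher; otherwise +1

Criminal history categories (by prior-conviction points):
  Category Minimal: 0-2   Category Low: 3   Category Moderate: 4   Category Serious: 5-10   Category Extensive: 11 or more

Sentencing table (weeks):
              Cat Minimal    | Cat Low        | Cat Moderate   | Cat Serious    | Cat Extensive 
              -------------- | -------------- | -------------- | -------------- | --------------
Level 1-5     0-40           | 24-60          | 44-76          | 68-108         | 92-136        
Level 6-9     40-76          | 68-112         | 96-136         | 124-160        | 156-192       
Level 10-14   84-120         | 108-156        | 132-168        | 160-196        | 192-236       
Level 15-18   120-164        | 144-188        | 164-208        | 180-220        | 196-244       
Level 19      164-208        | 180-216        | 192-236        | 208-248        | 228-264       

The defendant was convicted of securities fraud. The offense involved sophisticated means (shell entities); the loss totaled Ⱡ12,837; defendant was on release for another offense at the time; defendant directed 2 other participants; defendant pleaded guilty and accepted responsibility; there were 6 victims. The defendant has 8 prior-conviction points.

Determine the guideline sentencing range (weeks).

Base offense level for securities fraud: 11.
§1 applies: 11 + 2 = 13.
§2 applies: 13 − 2 = 11.
§3 applies (level before this adjustment is 11 < 13, so +3): 11 + 3 = 14.
§4 does not apply.
§5 applies: 14 + 1 = 15.
§6 applies: 15 + 2 = 17.
§7 applies (level before this adjustment is 17 ≥ 16, so +2): 17 + 2 = 19.
Final offense level: 19.
Criminal history: 8 prior points → Category Serious (5-10).
Level 19 falls in the 19 band.
Grid: Level 19 × Category Serious = 208-248 weeks.

208-248 weeks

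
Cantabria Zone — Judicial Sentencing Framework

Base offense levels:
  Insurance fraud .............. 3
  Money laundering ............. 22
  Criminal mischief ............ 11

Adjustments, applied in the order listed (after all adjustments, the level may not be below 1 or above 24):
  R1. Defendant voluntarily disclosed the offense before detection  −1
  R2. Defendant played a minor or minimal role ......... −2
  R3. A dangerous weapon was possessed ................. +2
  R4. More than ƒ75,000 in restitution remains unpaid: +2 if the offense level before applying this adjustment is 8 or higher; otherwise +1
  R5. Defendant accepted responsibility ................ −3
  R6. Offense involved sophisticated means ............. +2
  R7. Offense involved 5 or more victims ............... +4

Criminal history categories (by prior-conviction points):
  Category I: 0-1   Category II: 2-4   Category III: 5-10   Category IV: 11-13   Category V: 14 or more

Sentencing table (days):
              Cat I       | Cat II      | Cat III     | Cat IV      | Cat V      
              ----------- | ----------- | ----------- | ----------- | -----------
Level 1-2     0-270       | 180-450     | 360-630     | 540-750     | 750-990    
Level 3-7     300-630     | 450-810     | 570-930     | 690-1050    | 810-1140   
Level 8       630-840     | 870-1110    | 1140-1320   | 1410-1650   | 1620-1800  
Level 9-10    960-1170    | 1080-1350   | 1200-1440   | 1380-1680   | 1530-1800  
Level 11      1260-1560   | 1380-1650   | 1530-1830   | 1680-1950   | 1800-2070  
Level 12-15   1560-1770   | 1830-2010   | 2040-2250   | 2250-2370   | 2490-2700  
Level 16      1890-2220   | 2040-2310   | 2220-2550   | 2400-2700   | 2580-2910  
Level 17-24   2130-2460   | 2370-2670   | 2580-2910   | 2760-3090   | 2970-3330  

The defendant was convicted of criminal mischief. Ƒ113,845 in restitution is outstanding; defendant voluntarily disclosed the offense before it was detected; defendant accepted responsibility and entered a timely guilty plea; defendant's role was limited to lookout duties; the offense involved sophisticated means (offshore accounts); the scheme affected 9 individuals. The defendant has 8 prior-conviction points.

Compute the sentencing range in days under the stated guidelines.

Base offense level for criminal mischief: 11.
R1 applies: 11 − 1 = 10.
R2 applies: 10 − 2 = 8.
R3 does not apply.
R4 applies (level before this adjustment is 8 ≥ 8, so +2): 8 + 2 = 10.
R5 applies: 10 − 3 = 7.
R6 applies: 7 + 2 = 9.
R7 applies: 9 + 4 = 13.
Final offense level: 13.
Criminal history: 8 prior points → Category III (5-10).
Level 13 falls in the 12-15 band.
Grid: Level 12-15 × Category III = 2040-2250 days.

2040-2250 days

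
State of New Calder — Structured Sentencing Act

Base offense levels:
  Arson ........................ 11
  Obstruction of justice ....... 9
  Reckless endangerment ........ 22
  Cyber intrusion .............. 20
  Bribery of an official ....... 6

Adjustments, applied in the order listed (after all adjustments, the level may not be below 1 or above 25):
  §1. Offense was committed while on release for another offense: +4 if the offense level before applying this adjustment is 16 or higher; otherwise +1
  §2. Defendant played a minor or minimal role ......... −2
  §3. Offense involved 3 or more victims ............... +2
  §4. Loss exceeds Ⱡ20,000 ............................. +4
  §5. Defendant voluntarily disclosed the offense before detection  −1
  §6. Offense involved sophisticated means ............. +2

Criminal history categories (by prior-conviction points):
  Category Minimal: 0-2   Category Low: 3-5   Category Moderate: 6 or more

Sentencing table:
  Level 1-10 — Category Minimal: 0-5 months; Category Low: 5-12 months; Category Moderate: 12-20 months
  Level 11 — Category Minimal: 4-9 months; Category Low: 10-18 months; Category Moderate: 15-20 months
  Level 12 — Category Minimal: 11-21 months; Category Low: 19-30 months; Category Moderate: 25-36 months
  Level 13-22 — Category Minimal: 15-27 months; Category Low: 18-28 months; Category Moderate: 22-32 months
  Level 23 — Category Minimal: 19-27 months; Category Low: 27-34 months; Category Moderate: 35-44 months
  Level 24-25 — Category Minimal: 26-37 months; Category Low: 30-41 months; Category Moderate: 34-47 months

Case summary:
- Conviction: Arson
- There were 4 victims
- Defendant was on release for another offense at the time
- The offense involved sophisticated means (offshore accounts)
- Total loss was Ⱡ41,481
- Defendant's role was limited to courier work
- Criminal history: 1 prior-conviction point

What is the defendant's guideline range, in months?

15-27 months

Base offense level for arson: 11.
§1 applies (level before this adjustment is 11 < 16, so +1): 11 + 1 = 12.
§2 applies: 12 − 2 = 10.
§3 applies: 10 + 2 = 12.
§4 applies: 12 + 4 = 16.
§6 applies: 16 + 2 = 18.
Final offense level: 18.
Criminal history: 1 prior point → Category Minimal (0-2).
Level 18 falls in the 13-22 band.
Grid: Level 13-22 × Category Minimal = 15-27 months.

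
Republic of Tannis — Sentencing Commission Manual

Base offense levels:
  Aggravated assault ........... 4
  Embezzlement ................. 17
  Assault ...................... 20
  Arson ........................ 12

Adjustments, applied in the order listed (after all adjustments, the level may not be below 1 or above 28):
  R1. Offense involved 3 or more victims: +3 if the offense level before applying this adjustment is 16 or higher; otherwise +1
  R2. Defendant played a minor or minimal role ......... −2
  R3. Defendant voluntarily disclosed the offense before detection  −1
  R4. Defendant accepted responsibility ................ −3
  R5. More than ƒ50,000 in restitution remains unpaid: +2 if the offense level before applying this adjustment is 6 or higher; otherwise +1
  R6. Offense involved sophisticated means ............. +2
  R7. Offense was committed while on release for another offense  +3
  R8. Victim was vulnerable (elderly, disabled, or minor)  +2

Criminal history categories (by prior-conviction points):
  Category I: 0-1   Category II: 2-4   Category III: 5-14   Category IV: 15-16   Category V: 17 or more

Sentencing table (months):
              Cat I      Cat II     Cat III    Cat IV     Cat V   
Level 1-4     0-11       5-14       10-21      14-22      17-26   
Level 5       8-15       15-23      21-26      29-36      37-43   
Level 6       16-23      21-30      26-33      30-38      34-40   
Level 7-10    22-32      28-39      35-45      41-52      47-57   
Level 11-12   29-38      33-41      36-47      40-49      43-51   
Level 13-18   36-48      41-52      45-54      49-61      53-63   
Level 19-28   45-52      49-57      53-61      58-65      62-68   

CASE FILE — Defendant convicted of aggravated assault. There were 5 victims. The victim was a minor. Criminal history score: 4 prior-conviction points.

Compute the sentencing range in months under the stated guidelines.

28-39 months

Base offense level for aggravated assault: 4.
R1 applies (level before this adjustment is 4 < 16, so +1): 4 + 1 = 5.
R4 does not apply.
R6 does not apply.
R7 does not apply.
R8 applies: 5 + 2 = 7.
Final offense level: 7.
Criminal history: 4 prior points → Category II (2-4).
Level 7 falls in the 7-10 band.
Grid: Level 7-10 × Category II = 28-39 months.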